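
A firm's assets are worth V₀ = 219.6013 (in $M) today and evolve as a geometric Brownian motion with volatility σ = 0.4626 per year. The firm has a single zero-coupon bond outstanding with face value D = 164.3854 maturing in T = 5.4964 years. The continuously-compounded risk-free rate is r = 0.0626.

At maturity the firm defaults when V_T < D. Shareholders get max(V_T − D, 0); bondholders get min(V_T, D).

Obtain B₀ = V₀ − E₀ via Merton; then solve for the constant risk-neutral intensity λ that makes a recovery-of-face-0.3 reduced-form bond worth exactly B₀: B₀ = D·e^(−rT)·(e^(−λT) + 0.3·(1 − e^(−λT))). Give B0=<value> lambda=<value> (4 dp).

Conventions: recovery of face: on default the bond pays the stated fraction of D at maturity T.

Apply the equity-as-call identities (strike 164.3854, horizon 5.4964 years):
d₁ = [ln(V₀/D) + (r + σ²/2)T] / (σ√T)
   = [ln(219.6013/164.3854) + (0.0626 + 0.5·0.4626²)·5.4964] / (0.4626·√5.4964)
   = [0.289600 + 0.932186] / 1.084538 = 1.126550
d₂ = d₁ − σ√T = 1.126550 − 1.084538 = 0.042012
N(d₁) = 0.870034,  N(d₂) = 0.516755,  e^(−rT) = 0.708876
E₀ = V₀·N(d₁) − D·e^(−rT)·N(d₂)
   = 219.6013·0.870034 − 164.3854·0.708876·0.516755 = 130.843588
B₀ = V₀ − E₀ = 219.6013 − 130.843588 = 88.757712
e^(−λT) = (B₀·e^(rT)/D − 0.3)/(1 − 0.3) = (88.7577·1.410684/164.3854 − 0.3)/0.7 = 0.65954276
λ = −ln(0.65954276)/5.4964 = 0.075724

B0=88.7577 lambda=0.0757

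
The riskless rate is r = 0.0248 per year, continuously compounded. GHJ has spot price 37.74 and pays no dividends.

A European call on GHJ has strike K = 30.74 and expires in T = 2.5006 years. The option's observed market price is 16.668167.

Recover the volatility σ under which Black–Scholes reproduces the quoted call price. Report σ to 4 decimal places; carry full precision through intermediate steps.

At σ = 0.5805 the Black–Scholes value reproduces the quote:
σ√T = 0.5805·√2.5006 = 0.917961
d₁ = (ln(S/K) + (r+σ²/2)T) / (σ√T) = (ln(37.74/30.74) + (0.0248+0.5805²/2)·2.5006) / 0.917961 = (0.205156 + 0.483341) / 0.917961 = 0.750029
d₂ = d₁ − σ√T = 0.750029 − 0.917961 = -0.167933
e^{−rT} = 0.939869
N(d₁) = 0.773381,  N(d₂) = 0.433318
V = S·N(d₁) − K·e^{−rT}·N(d₂) = 29.187408 − 12.519240 = 16.668167 (the quoted price), and the Black–Scholes price is strictly increasing in σ, so σ is unique

sigma = 0.5805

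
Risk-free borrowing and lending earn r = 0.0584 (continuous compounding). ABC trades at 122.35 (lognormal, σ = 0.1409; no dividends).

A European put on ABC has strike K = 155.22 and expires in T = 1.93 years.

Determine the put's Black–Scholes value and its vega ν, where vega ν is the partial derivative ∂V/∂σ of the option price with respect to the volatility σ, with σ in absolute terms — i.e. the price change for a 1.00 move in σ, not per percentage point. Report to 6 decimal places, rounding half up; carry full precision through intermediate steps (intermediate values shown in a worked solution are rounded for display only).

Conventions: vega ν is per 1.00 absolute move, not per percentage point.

price = 20.342941
ν = 58.547675

σ√T = 0.1409·√1.93 = 0.195745
d₁ = (ln(S/K) + (r+σ²/2)T) / (σ√T) = (ln(122.35/155.22) + (0.0584+0.1409²/2)·1.93) / 0.195745 = (-0.237958 + 0.131870) / 0.195745 = -0.541970
d₂ = d₁ − σ√T = -0.541970 − 0.195745 = -0.737715
e^{−rT} = 0.893408
N(−d₁) = 0.706080,  N(−d₂) = 0.769656
Put price V = K·e^{−rT}·N(−d₂) − S·N(−d₁) = 106.731890 − 86.388949 = 20.342941
φ(d₁) = (1/√(2π))·e^{−d₁²/2} = 0.344451
ν = S·φ(d₁)·√T = 58.547675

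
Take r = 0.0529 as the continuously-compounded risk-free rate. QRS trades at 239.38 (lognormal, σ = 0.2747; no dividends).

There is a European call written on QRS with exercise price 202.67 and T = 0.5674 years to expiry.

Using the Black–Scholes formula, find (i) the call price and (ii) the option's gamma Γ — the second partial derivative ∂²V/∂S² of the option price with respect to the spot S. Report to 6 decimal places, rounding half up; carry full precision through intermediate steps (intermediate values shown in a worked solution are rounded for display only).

σ√T = 0.2747·√0.5674 = 0.206920
d₁ = (ln(S/K) + (r+σ²/2)T) / (σ√T) = (ln(239.38/202.67) + (0.0529+0.2747²/2)·0.5674) / 0.206920 = (0.166473 + 0.051423) / 0.206920 = 1.053046
d₂ = d₁ − σ√T = 1.053046 − 0.206920 = 0.846126
e^{−rT} = 0.970431
N(d₁) = 0.853840,  N(d₂) = 0.801259
Call price V = S·N(d₁) − K·e^{−rT}·N(d₂) = 204.392227 − 157.589270 = 46.802956
φ(d₁) = (1/√(2π))·e^{−d₁²/2} = 0.229147
Γ = φ(d₁) / (S·σ·√T) = 0.004626

price = 46.802956
Γ = 0.004626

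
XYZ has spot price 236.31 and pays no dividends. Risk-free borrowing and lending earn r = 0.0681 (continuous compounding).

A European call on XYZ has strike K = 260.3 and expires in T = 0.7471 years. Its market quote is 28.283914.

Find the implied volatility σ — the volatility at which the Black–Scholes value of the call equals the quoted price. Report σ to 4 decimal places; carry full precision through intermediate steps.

At σ = 0.4042 the Black–Scholes value reproduces the quote:
σ√T = 0.4042·√0.7471 = 0.349370
d₁ = (ln(S/K) + (r+σ²/2)T) / (σ√T) = (ln(236.31/260.3) + (0.0681+0.4042²/2)·0.7471) / 0.349370 = (-0.096690 + 0.111907) / 0.349370 = 0.043555
d₂ = d₁ − σ√T = 0.043555 − 0.349370 = -0.305815
e^{−rT} = 0.950395
N(d₁) = 0.517371,  N(d₂) = 0.379873
V = S·N(d₁) − K·e^{−rT}·N(d₂) = 122.259837 − 93.975923 = 28.283914 (matching the quote); vega is positive throughout, so no other σ reproduces this price

sigma = 0.4042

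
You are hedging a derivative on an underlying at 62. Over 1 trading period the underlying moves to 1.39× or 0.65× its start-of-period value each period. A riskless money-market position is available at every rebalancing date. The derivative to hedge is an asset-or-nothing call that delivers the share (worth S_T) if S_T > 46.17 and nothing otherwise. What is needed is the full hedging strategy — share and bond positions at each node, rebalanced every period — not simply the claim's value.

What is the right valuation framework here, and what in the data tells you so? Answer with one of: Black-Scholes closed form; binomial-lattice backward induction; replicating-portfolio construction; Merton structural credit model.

Key observation: the deliverable is the dynamic trading strategy on the 1-step tree (spot 62, moves 1.39 and 0.65), so the valuation must go through the node-by-node replicating-portfolio solve.

framework: replicating-portfolio construction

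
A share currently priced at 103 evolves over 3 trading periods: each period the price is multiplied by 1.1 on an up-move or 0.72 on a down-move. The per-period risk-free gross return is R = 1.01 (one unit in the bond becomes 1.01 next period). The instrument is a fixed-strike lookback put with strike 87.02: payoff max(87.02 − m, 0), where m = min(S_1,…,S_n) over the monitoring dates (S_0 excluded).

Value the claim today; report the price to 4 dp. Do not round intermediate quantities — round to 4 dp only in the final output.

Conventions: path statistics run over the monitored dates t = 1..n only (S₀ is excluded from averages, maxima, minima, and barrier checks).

price = 6.8245

No-arbitrage gives p* = (R−d)/(u−d) = 0.7632: enumerate every path, weight its payoff by its p*-probability, and discount by R^3.
Enumerate all 2^3 = 8 price paths (U = up ×1.1, D = down ×0.72); each path with k up-moves has probability p*^k·(1−p*)^(3−k).
DDD: m=38.4445, payoff=48.5755, prob=0.013285
UDD: m=58.7347, payoff=28.2853, prob=0.042809
DUD: m=58.7347, payoff=28.2853, prob=0.042809
UUD: m=89.7336, payoff=0.0000, prob=0.137939
DDU: m=53.3952, payoff=33.6248, prob=0.042809
UDU: m=81.5760, payoff=5.4440, prob=0.137939
DUU: m=74.1600, payoff=12.8600, prob=0.137939
UUU: m=113.3000, payoff=0.0000, prob=0.444471
Price = Σ prob·payoff / R^3 = 7.031334 / 1.030301 = 6.8245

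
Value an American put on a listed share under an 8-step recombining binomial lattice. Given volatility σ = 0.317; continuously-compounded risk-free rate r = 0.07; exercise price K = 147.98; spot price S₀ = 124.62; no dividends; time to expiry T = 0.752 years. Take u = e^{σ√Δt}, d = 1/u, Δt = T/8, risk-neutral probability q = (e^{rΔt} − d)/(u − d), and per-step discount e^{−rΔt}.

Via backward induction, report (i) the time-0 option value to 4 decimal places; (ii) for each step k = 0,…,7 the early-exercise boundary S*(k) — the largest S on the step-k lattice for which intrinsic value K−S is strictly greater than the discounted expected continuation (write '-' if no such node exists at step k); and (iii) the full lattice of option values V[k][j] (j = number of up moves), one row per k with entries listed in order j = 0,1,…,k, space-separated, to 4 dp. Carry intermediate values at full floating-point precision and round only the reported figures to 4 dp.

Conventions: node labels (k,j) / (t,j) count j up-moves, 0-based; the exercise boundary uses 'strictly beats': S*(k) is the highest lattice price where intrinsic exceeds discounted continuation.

price = 25.7950
boundary = - 113.0781 102.6052 113.0781 102.6052 113.0781 124.6200 113.0781
tree:
25.7950
34.9019 17.3665
45.3748 25.0896 10.1604
54.8778 34.9019 15.9731 4.6989
63.5006 45.3748 24.1851 8.2784 1.3156
71.3248 54.8778 34.9019 14.1866 2.7007 0.0000
78.4244 63.5006 45.3748 23.3600 5.5438 0.0000 0.0000
84.8664 71.3248 54.8778 34.9019 11.3799 0.0000 0.0000 0.0000
90.7118 78.4244 63.5006 45.3748 23.3600 0.0000 0.0000 0.0000 0.0000

Δt=0.09400  u=1.10207  d=0.90738  q=0.50963  discount=0.99344
step 8 (expiry): payoffs max(K−S,0) = 90.7118 78.4244 63.5006 45.3748 23.3600 0.0000 0.0000 0.0000 0.0000
step 7: (k=7,j=0): S=63.1136, K−S=84.8664, hold=83.8959 ⇒ V=84.8664 exercise | (k=7,j=1): S=76.6552, K−S=71.3248, hold=70.3543 ⇒ V=71.3248 exercise | (k=7,j=2): S=93.1022, K−S=54.8778, hold=53.9073 ⇒ V=54.8778 exercise | (k=7,j=3): S=113.0781, K−S=34.9019, hold=33.9314 ⇒ V=34.9019 exercise | (k=7,j=4): S=137.3400, K−S=10.6400, hold=11.3799 ⇒ V=11.3799 continue | (k=7,j=5): S=166.8075, K−S=0.0000, hold=0.0000 ⇒ V=0.0000 continue | (k=7,j=6): S=202.5974, K−S=0.0000, hold=0.0000 ⇒ V=0.0000 continue | (k=7,j=7): S=246.0665, K−S=0.0000, hold=0.0000 ⇒ V=0.0000 continue  boundary S*=113.0781
step 6: (k=6,j=0): S=69.5556, K−S=78.4244, hold=77.4539 ⇒ V=78.4244 exercise | (k=6,j=1): S=84.4794, K−S=63.5006, hold=62.5301 ⇒ V=63.5006 exercise | (k=6,j=2): S=102.6052, K−S=45.3748, hold=44.4043 ⇒ V=45.3748 exercise | (k=6,j=3): S=124.6200, K−S=23.3600, hold=22.7641 ⇒ V=23.3600 exercise | (k=6,j=4): S=151.3583, K−S=0.0000, hold=5.5438 ⇒ V=5.5438 continue | (k=6,j=5): S=183.8335, K−S=0.0000, hold=0.0000 ⇒ V=0.0000 continue | (k=6,j=6): S=223.2766, K−S=0.0000, hold=0.0000 ⇒ V=0.0000 continue  boundary S*=124.6200
step 5: (k=5,j=0): S=76.6552, K−S=71.3248, hold=70.3543 ⇒ V=71.3248 exercise | (k=5,j=1): S=93.1022, K−S=54.8778, hold=53.9073 ⇒ V=54.8778 exercise | (k=5,j=2): S=113.0781, K−S=34.9019, hold=33.9314 ⇒ V=34.9019 exercise | (k=5,j=3): S=137.3400, K−S=10.6400, hold=14.1866 ⇒ V=14.1866 continue | (k=5,j=4): S=166.8075, K−S=0.0000, hold=2.7007 ⇒ V=2.7007 continue | (k=5,j=5): S=202.5974, K−S=0.0000, hold=0.0000 ⇒ V=0.0000 continue  boundary S*=113.0781
step 4: (k=4,j=0): S=84.4794, K−S=63.5006, hold=62.5301 ⇒ V=63.5006 exercise | (k=4,j=1): S=102.6052, K−S=45.3748, hold=44.4043 ⇒ V=45.3748 exercise | (k=4,j=2): S=124.6200, K−S=23.3600, hold=24.1851 ⇒ V=24.1851 continue | (k=4,j=3): S=151.3583, K−S=0.0000, hold=8.2784 ⇒ V=8.2784 continue | (k=4,j=4): S=183.8335, K−S=0.0000, hold=1.3156 ⇒ V=1.3156 continue  boundary S*=102.6052
step 3: (k=3,j=0): S=93.1022, K−S=54.8778, hold=53.9073 ⇒ V=54.8778 exercise | (k=3,j=1): S=113.0781, K−S=34.9019, hold=34.3491 ⇒ V=34.9019 exercise | (k=3,j=2): S=137.3400, K−S=10.6400, hold=15.9731 ⇒ V=15.9731 continue | (k=3,j=3): S=166.8075, K−S=0.0000, hold=4.6989 ⇒ V=4.6989 continue  boundary S*=113.0781
step 2: (k=2,j=0): S=102.6052, K−S=45.3748, hold=44.4043 ⇒ V=45.3748 exercise | (k=2,j=1): S=124.6200, K−S=23.3600, hold=25.0896 ⇒ V=25.0896 continue | (k=2,j=2): S=151.3583, K−S=0.0000, hold=10.1604 ⇒ V=10.1604 continue  boundary S*=102.6052
step 1: (k=1,j=0): S=113.0781, K−S=34.9019, hold=34.8070 ⇒ V=34.9019 exercise | (k=1,j=1): S=137.3400, K−S=10.6400, hold=17.3665 ⇒ V=17.3665 continue  boundary S*=113.0781
step 0: (k=0,j=0): S=124.6200, K−S=23.3600, hold=25.7950 ⇒ V=25.7950 continue  boundary S*=-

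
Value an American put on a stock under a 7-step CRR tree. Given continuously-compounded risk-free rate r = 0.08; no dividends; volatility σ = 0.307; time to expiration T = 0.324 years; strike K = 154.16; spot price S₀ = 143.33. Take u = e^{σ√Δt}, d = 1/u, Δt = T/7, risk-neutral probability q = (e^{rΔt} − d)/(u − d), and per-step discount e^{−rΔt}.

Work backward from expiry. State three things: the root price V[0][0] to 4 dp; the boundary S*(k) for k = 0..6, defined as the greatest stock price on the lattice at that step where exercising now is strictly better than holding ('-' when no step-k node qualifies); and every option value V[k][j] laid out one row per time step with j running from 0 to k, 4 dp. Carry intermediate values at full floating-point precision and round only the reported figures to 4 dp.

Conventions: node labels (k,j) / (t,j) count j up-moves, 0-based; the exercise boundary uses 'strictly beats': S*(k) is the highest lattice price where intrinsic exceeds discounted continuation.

params: Δt=0.04629 u=1.06828 d=0.93609 q=0.51156 e^(-rΔt)=0.99630
t_7 payoffs: 63.8894 51.1416 36.5934 19.9908 1.0437 0.0000 0.0000 0.0000
t_6: node(6,0) S=96.4341 payoff=57.7259 vs cont=57.1561 → 57.7259 [stop]  node(6,1) S=110.0524 payoff=44.1076 vs cont=43.5379 → 44.1076 [stop]  node(6,2) S=125.5938 payoff=28.5662 vs cont=27.9964 → 28.5662 [stop]  node(6,3) S=143.3300 payoff=10.8300 vs cont=10.2602 → 10.8300 [stop]  node(6,4) S=163.5709 payoff=0.0000 vs cont=0.5079 → 0.5079 [wait]  node(6,5) S=186.6701 payoff=0.0000 vs cont=0.0000 → 0.0000 [wait]  node(6,6) S=213.0314 payoff=0.0000 vs cont=0.0000 → 0.0000 [wait]  ⇒ S*(6)=143.3300
t_5: node(5,0) S=103.0184 payoff=51.1416 vs cont=50.5718 → 51.1416 [stop]  node(5,1) S=117.5666 payoff=36.5934 vs cont=36.0237 → 36.5934 [stop]  node(5,2) S=134.1692 payoff=19.9908 vs cont=19.4211 → 19.9908 [stop]  node(5,3) S=153.1163 payoff=1.0437 vs cont=5.5291 → 5.5291 [wait]  node(5,4) S=174.7392 payoff=0.0000 vs cont=0.2472 → 0.2472 [wait]  node(5,5) S=199.4156 payoff=0.0000 vs cont=0.0000 → 0.0000 [wait]  ⇒ S*(5)=134.1692
t_4: node(4,0) S=110.0524 payoff=44.1076 vs cont=43.5379 → 44.1076 [stop]  node(4,1) S=125.5938 payoff=28.5662 vs cont=27.9964 → 28.5662 [stop]  node(4,2) S=143.3300 payoff=10.8300 vs cont=12.5463 → 12.5463 [wait]  node(4,3) S=163.5709 payoff=0.0000 vs cont=2.8167 → 2.8167 [wait]  node(4,4) S=186.6701 payoff=0.0000 vs cont=0.1203 → 0.1203 [wait]  ⇒ S*(4)=125.5938
t_3: node(3,0) S=117.5666 payoff=36.5934 vs cont=36.0237 → 36.5934 [stop]  node(3,1) S=134.1692 payoff=19.9908 vs cont=20.2958 → 20.2958 [wait]  node(3,2) S=153.1163 payoff=1.0437 vs cont=7.5411 → 7.5411 [wait]  node(3,3) S=174.7392 payoff=0.0000 vs cont=1.4320 → 1.4320 [wait]  ⇒ S*(3)=117.5666
t_2: node(2,0) S=125.5938 payoff=28.5662 vs cont=28.1518 → 28.5662 [stop]  node(2,1) S=143.3300 payoff=10.8300 vs cont=13.7201 → 13.7201 [wait]  node(2,2) S=163.5709 payoff=0.0000 vs cont=4.3996 → 4.3996 [wait]  ⇒ S*(2)=125.5938
t_1: node(1,0) S=134.1692 payoff=19.9908 vs cont=20.8941 → 20.8941 [wait]  node(1,1) S=153.1163 payoff=1.0437 vs cont=8.9191 → 8.9191 [wait]  ⇒ S*(1)=-
t_0: node(0,0) S=143.3300 payoff=10.8300 vs cont=14.7136 → 14.7136 [wait]  ⇒ S*(0)=-

price = 14.7136
boundary = - - 125.5938 117.5666 125.5938 134.1692 143.3300
tree:
14.7136
20.8941 8.9191
28.5662 13.7201 4.3996
36.5934 20.2958 7.5411 1.4320
44.1076 28.5662 12.5463 2.8167 0.1203
51.1416 36.5934 19.9908 5.5291 0.2472 0.0000
57.7259 44.1076 28.5662 10.8300 0.5079 0.0000 0.0000
63.8894 51.1416 36.5934 19.9908 1.0437 0.0000 0.0000 0.0000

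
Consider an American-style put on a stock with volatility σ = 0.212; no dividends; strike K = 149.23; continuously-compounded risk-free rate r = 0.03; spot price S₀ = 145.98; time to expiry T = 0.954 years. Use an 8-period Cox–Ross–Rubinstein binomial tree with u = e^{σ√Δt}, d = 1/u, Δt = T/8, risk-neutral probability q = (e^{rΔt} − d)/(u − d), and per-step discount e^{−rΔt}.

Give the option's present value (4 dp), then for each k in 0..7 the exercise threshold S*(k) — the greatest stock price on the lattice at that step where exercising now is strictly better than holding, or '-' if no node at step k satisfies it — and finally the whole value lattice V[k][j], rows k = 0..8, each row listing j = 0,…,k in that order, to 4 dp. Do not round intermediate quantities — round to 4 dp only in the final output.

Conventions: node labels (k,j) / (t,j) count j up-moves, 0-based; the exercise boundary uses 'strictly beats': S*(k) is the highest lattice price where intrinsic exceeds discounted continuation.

price = 12.1203
boundary = - - - 117.1954 108.9221 117.1954 126.0970 135.6748
tree:
12.1203
17.3283 7.1250
23.9922 10.9492 3.4444
32.0346 16.3155 5.7911 1.1792
40.3079 23.4065 9.5127 2.2010 0.1906
47.9971 32.0346 15.1541 4.0760 0.3872 0.0000
55.1435 40.3079 23.1330 7.4768 0.7869 0.0000 0.0000
61.7854 47.9971 32.0346 13.5552 1.5992 0.0000 0.0000 0.0000
67.9584 55.1435 40.3079 23.1330 3.2500 0.0000 0.0000 0.0000 0.0000

params: Δt=0.11925 u=1.07596 d=0.92941 q=0.50616 e^(-rΔt)=0.99643
t_8 payoffs: 67.9584 55.1435 40.3079 23.1330 3.2500 0.0000 0.0000 0.0000 0.0000
t_7: node(7,0) S=87.4446 payoff=61.7854 vs cont=61.2524 → 61.7854 [stop]  node(7,1) S=101.2329 payoff=47.9971 vs cont=47.4641 → 47.9971 [stop]  node(7,2) S=117.1954 payoff=32.0346 vs cont=31.5017 → 32.0346 [stop]  node(7,3) S=135.6748 payoff=13.5552 vs cont=13.0223 → 13.5552 [stop]  node(7,4) S=157.0680 payoff=0.0000 vs cont=1.5992 → 1.5992 [wait]  node(7,5) S=181.8345 payoff=0.0000 vs cont=0.0000 → 0.0000 [wait]  node(7,6) S=210.5062 payoff=0.0000 vs cont=0.0000 → 0.0000 [wait]  node(7,7) S=243.6989 payoff=0.0000 vs cont=0.0000 → 0.0000 [wait]  ⇒ S*(7)=135.6748
t_6: node(6,0) S=94.0865 payoff=55.1435 vs cont=54.6105 → 55.1435 [stop]  node(6,1) S=108.9221 payoff=40.3079 vs cont=39.7750 → 40.3079 [stop]  node(6,2) S=126.0970 payoff=23.1330 vs cont=22.6001 → 23.1330 [stop]  node(6,3) S=145.9800 payoff=3.2500 vs cont=7.4768 → 7.4768 [wait]  node(6,4) S=168.9982 payoff=0.0000 vs cont=0.7869 → 0.7869 [wait]  node(6,5) S=195.6458 payoff=0.0000 vs cont=0.0000 → 0.0000 [wait]  node(6,6) S=226.4953 payoff=0.0000 vs cont=0.0000 → 0.0000 [wait]  ⇒ S*(6)=126.0970
t_5: node(5,0) S=101.2329 payoff=47.9971 vs cont=47.4641 → 47.9971 [stop]  node(5,1) S=117.1954 payoff=32.0346 vs cont=31.5017 → 32.0346 [stop]  node(5,2) S=135.6748 payoff=13.5552 vs cont=15.1541 → 15.1541 [wait]  node(5,3) S=157.0680 payoff=0.0000 vs cont=4.0760 → 4.0760 [wait]  node(5,4) S=181.8345 payoff=0.0000 vs cont=0.3872 → 0.3872 [wait]  node(5,5) S=210.5062 payoff=0.0000 vs cont=0.0000 → 0.0000 [wait]  ⇒ S*(5)=117.1954
t_4: node(4,0) S=108.9221 payoff=40.3079 vs cont=39.7750 → 40.3079 [stop]  node(4,1) S=126.0970 payoff=23.1330 vs cont=23.4065 → 23.4065 [wait]  node(4,2) S=145.9800 payoff=3.2500 vs cont=9.5127 → 9.5127 [wait]  node(4,3) S=168.9982 payoff=0.0000 vs cont=2.2010 → 2.2010 [wait]  node(4,4) S=195.6458 payoff=0.0000 vs cont=0.1906 → 0.1906 [wait]  ⇒ S*(4)=108.9221
t_3: node(3,0) S=117.1954 payoff=32.0346 vs cont=31.6397 → 32.0346 [stop]  node(3,1) S=135.6748 payoff=13.5552 vs cont=16.3155 → 16.3155 [wait]  node(3,2) S=157.0680 payoff=0.0000 vs cont=5.7911 → 5.7911 [wait]  node(3,3) S=181.8345 payoff=0.0000 vs cont=1.1792 → 1.1792 [wait]  ⇒ S*(3)=117.1954
t_2: node(2,0) S=126.0970 payoff=23.1330 vs cont=23.9922 → 23.9922 [wait]  node(2,1) S=145.9800 payoff=3.2500 vs cont=10.9492 → 10.9492 [wait]  node(2,2) S=168.9982 payoff=0.0000 vs cont=3.4444 → 3.4444 [wait]  ⇒ S*(2)=-
t_1: node(1,0) S=135.6748 payoff=13.5552 vs cont=17.3283 → 17.3283 [wait]  node(1,1) S=157.0680 payoff=0.0000 vs cont=7.1250 → 7.1250 [wait]  ⇒ S*(1)=-
t_0: node(0,0) S=145.9800 payoff=3.2500 vs cont=12.1203 → 12.1203 [wait]  ⇒ S*(0)=-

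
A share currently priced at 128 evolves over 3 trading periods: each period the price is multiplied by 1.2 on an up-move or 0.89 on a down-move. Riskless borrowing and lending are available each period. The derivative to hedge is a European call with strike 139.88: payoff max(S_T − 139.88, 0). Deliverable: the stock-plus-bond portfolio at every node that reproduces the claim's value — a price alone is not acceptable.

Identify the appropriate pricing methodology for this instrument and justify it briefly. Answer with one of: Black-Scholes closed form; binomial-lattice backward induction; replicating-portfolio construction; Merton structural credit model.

framework: replicating-portfolio construction

Key observation: a price alone would not answer the question — the per-node share/bond construction on the spot-128, 1.2/0.89 tree is required, and only the replicating-portfolio method yields it.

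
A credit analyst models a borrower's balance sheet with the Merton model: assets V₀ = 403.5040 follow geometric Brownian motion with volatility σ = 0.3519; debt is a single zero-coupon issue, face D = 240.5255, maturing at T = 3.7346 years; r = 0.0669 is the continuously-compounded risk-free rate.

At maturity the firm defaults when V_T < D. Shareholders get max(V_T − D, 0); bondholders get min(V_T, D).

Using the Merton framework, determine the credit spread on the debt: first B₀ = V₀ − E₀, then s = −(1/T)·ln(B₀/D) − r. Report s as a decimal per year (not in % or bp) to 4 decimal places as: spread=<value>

spread=0.0172

With assets at 403.5040 and a single debt payment of 240.5255 at 3.7346 years:
d₁ = [ln(V₀/D) + (r + σ²/2)T] / (σ√T)
   = [ln(403.5040/240.5255) + (0.0669 + 0.5·0.3519²)·3.7346] / (0.3519·√3.7346)
   = [0.517360 + 0.481079] / 0.680051 = 1.468184
d₂ = d₁ − σ√T = 1.468184 − 0.680051 = 0.788133
N(d₁) = 0.928973,  N(d₂) = 0.784691,  e^(−rT) = 0.778922
E₀ = V₀·N(d₁) − D·e^(−rT)·N(d₂)
   = 403.5040·0.928973 − 240.5255·0.778922·0.784691 = 227.832065
B₀ = V₀ − E₀ = 403.5040 − 227.832065 = 175.671935
spread = −(1/T)·ln(B₀/D) − r = −(1/3.7346)·ln(175.671935/240.5255) − 0.0669 = 0.01723427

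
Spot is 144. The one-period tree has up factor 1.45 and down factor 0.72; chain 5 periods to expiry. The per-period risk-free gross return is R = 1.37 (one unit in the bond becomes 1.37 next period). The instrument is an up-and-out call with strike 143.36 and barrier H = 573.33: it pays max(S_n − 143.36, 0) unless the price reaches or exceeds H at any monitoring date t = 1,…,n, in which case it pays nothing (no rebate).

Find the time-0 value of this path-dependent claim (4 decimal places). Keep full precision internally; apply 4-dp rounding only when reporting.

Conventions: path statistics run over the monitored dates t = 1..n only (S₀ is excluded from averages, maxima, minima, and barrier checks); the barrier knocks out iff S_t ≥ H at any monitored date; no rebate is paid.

Under the martingale measure an up-move has probability p* = 0.8904; value the claim as the probability-weighted average of per-path payoffs, discounted 5 periods at R = 1.37.
Enumerate all 2^5 = 32 price paths (U = up ×1.45, D = down ×0.72); each path with k up-moves has probability p*^k·(1−p*)^(5−k).
DDDDD: M=103.6800, payoff=0.0000, prob=0.000016
UDDDD: M=208.8000, payoff=0.0000, prob=0.000128
DUDDD: M=150.3360, payoff=0.0000, prob=0.000128
UUDDD: M=302.7600, payoff=0.0000, prob=0.001043
DDUDD: M=108.2419, payoff=0.0000, prob=0.000128
UDUDD: M=217.9872, payoff=0.0000, prob=0.001043
DUUDD: M=217.9872, payoff=0.0000, prob=0.001043
UUUDD: M=439.0020, payoff=84.2186, prob=0.008478
DDDUD: M=103.6800, payoff=0.0000, prob=0.000128
UDDUD: M=208.8000, payoff=0.0000, prob=0.001043
DUDUD: M=156.9508, payoff=0.0000, prob=0.001043
UUDUD: M=316.0814, payoff=84.2186, prob=0.008478
DDUUD: M=156.9508, payoff=0.0000, prob=0.001043
UDUUD: M=316.0814, payoff=84.2186, prob=0.008478
DUUUD: M=316.0814, payoff=84.2186, prob=0.008478
UUUUD: M=636.5529, payoff=0.0000, prob=0.068886
DDDDU: M=103.6800, payoff=0.0000, prob=0.000128
UDDDU: M=208.8000, payoff=0.0000, prob=0.001043
DUDDU: M=150.3360, payoff=0.0000, prob=0.001043
UUDDU: M=302.7600, payoff=84.2186, prob=0.008478
DDUDU: M=113.0046, payoff=0.0000, prob=0.001043
UDUDU: M=227.5786, payoff=84.2186, prob=0.008478
DUUDU: M=227.5786, payoff=84.2186, prob=0.008478
UUUDU: M=458.3181, payoff=314.9581, prob=0.068886
DDDUU: M=113.0046, payoff=0.0000, prob=0.001043
UDDUU: M=227.5786, payoff=84.2186, prob=0.008478
DUDUU: M=227.5786, payoff=84.2186, prob=0.008478
UUDUU: M=458.3181, payoff=314.9581, prob=0.068886
DDUUU: M=227.5786, payoff=84.2186, prob=0.008478
UDUUU: M=458.3181, payoff=314.9581, prob=0.068886
DUUUU: M=458.3181, payoff=314.9581, prob=0.068886
UUUUU: M=923.0017, payoff=0.0000, prob=0.559696
Price = Σ prob·payoff / R^5 = 93.924700 / 4.826172 = 19.4615

price = 19.4615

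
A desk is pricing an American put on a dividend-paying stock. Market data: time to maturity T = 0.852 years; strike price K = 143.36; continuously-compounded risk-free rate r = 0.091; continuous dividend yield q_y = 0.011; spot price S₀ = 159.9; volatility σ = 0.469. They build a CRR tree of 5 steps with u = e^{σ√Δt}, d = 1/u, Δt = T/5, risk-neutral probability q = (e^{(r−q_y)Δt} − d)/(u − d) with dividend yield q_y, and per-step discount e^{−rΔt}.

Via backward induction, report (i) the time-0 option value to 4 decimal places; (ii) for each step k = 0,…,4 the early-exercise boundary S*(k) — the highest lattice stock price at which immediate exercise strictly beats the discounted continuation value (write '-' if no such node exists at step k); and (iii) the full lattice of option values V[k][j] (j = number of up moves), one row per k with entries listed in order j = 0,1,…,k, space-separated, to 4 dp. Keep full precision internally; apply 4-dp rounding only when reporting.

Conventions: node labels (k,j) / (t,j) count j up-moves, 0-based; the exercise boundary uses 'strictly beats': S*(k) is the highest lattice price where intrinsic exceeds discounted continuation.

price = 15.4616
boundary = - - - 89.4559 108.5647
tree:
15.4616
24.3100 6.6361
37.0036 11.7177 1.4957
53.9041 20.3867 2.9610 0.0000
69.6496 34.7953 5.8618 0.0000 0.0000
82.6236 53.9041 11.6045 0.0000 0.0000 0.0000

params: Δt=0.17040 u=1.21361 d=0.82399 q=0.48698 e^(-rΔt)=0.98461
t_5 payoffs: 82.6236 53.9041 11.6045 0.0000 0.0000 0.0000
t_4: node(4,0) S=73.7104 payoff=69.6496 vs cont=67.5817 → 69.6496 [stop]  node(4,1) S=108.5647 payoff=34.7953 vs cont=32.7927 → 34.7953 [stop]  node(4,2) S=159.9000 payoff=0.0000 vs cont=5.8618 → 5.8618 [wait]  node(4,3) S=235.5094 payoff=0.0000 vs cont=0.0000 → 0.0000 [wait]  node(4,4) S=346.8709 payoff=0.0000 vs cont=0.0000 → 0.0000 [wait]  ⇒ S*(4)=108.5647
t_3: node(3,0) S=89.4559 payoff=53.9041 vs cont=51.8658 → 53.9041 [stop]  node(3,1) S=131.7555 payoff=11.6045 vs cont=20.3867 → 20.3867 [wait]  node(3,2) S=194.0566 payoff=0.0000 vs cont=2.9610 → 2.9610 [wait]  node(3,3) S=285.8170 payoff=0.0000 vs cont=0.0000 → 0.0000 [wait]  ⇒ S*(3)=89.4559
t_2: node(2,0) S=108.5647 payoff=34.7953 vs cont=37.0036 → 37.0036 [wait]  node(2,1) S=159.9000 payoff=0.0000 vs cont=11.7177 → 11.7177 [wait]  node(2,2) S=235.5094 payoff=0.0000 vs cont=1.4957 → 1.4957 [wait]  ⇒ S*(2)=-
t_1: node(1,0) S=131.7555 payoff=11.6045 vs cont=24.3100 → 24.3100 [wait]  node(1,1) S=194.0566 payoff=0.0000 vs cont=6.6361 → 6.6361 [wait]  ⇒ S*(1)=-
t_0: node(0,0) S=159.9000 payoff=0.0000 vs cont=15.4616 → 15.4616 [wait]  ⇒ S*(0)=-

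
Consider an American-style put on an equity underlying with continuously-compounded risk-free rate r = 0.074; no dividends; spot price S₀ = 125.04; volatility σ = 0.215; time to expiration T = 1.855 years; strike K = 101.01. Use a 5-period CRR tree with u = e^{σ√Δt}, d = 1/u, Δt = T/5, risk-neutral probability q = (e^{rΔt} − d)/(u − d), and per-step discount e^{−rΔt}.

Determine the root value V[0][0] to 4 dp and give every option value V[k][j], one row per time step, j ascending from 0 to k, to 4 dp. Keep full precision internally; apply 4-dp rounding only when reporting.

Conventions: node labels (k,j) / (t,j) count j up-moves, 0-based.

price = 2.0123
tree:
2.0123
4.1846 0.4930
8.4842 1.1874 0.0000
16.5933 2.8601 0.0000 0.0000
26.9549 6.8890 0.0000 0.0000 0.0000
36.0447 16.5933 0.0000 0.0000 0.0000 0.0000

Δt=0.37100  u=1.13992  d=0.87726  q=0.57328  discount=0.97292
step 5 (expiry): payoffs max(K−S,0) = 36.0447 16.5933 0.0000 0.0000 0.0000 0.0000
k=4: (k=4,j=0): S=74.0551, K−S=26.9549, hold=24.2195 ⇒ V=26.9549 exercise | (k=4,j=1): S=96.2281, K−S=4.7819, hold=6.8890 ⇒ V=6.8890 continue | (k=4,j=2): S=125.0400, K−S=0.0000, hold=0.0000 ⇒ V=0.0000 continue | (k=4,j=3): S=162.4785, K−S=0.0000, hold=0.0000 ⇒ V=0.0000 continue | (k=4,j=4): S=211.1265, K−S=0.0000, hold=0.0000 ⇒ V=0.0000 continue
k=3: (k=3,j=0): S=84.4167, K−S=16.5933, hold=15.0331 ⇒ V=16.5933 exercise | (k=3,j=1): S=109.6921, K−S=0.0000, hold=2.8601 ⇒ V=2.8601 continue | (k=3,j=2): S=142.5353, K−S=0.0000, hold=0.0000 ⇒ V=0.0000 continue | (k=3,j=3): S=185.2121, K−S=0.0000, hold=0.0000 ⇒ V=0.0000 continue
k=2: (k=2,j=0): S=96.2281, K−S=4.7819, hold=8.4842 ⇒ V=8.4842 continue | (k=2,j=1): S=125.0400, K−S=0.0000, hold=1.1874 ⇒ V=1.1874 continue | (k=2,j=2): S=162.4785, K−S=0.0000, hold=0.0000 ⇒ V=0.0000 continue
k=1: (k=1,j=0): S=109.6921, K−S=0.0000, hold=4.1846 ⇒ V=4.1846 continue | (k=1,j=1): S=142.5353, K−S=0.0000, hold=0.4930 ⇒ V=0.4930 continue
k=0: (k=0,j=0): S=125.0400, K−S=0.0000, hold=2.0123 ⇒ V=2.0123 continue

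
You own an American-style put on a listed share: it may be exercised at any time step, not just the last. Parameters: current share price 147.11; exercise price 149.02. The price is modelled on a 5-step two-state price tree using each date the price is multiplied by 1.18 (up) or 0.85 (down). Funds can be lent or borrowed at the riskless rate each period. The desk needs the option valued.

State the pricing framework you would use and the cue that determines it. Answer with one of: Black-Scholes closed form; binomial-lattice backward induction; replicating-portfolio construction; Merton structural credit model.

Key observation: early exercise of the strike-149.02 put must be checked at each of the 5 dates (spot 147.11), which forces a node-by-node comparison of intrinsic and continuation value backward from expiry.

framework: binomial-lattice backward induction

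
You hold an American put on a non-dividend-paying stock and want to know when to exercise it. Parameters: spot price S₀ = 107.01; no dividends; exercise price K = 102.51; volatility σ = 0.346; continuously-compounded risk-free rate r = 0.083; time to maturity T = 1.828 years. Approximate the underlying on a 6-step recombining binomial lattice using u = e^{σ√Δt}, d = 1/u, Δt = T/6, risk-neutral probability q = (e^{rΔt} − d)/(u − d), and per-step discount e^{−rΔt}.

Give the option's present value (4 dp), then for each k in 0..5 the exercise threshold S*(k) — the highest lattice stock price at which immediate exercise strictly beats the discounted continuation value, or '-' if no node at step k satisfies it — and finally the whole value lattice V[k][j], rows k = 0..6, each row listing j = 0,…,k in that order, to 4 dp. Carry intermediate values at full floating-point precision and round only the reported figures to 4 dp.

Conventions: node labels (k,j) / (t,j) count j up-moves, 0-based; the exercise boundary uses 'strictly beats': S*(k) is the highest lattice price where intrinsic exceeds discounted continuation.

params: Δt=0.30467 u=1.21044 d=0.82615 q=0.51904 e^(-rΔt)=0.97503
t_6 payoffs: 68.4869 52.6609 29.4733 0.0000 0.0000 0.0000 0.0000
t_5: node(5,0) S=41.1828 payoff=61.3272 vs cont=58.7675 → 61.3272 [stop]  node(5,1) S=60.3392 payoff=42.1708 vs cont=39.6111 → 42.1708 [stop]  node(5,2) S=88.4062 payoff=14.1038 vs cont=13.8215 → 14.1038 [stop]  node(5,3) S=129.5287 payoff=0.0000 vs cont=0.0000 → 0.0000 [wait]  node(5,4) S=189.7796 payoff=0.0000 vs cont=0.0000 → 0.0000 [wait]  node(5,5) S=278.0563 payoff=0.0000 vs cont=0.0000 → 0.0000 [wait]  ⇒ S*(5)=88.4062
t_4: node(4,0) S=49.8491 payoff=52.6609 vs cont=50.1012 → 52.6609 [stop]  node(4,1) S=73.0367 payoff=29.4733 vs cont=26.9136 → 29.4733 [stop]  node(4,2) S=107.0100 payoff=0.0000 vs cont=6.6140 → 6.6140 [wait]  node(4,3) S=156.7862 payoff=0.0000 vs cont=0.0000 → 0.0000 [wait]  node(4,4) S=229.7159 payoff=0.0000 vs cont=0.0000 → 0.0000 [wait]  ⇒ S*(4)=73.0367
t_3: node(3,0) S=60.3392 payoff=42.1708 vs cont=39.6111 → 42.1708 [stop]  node(3,1) S=88.4062 payoff=14.1038 vs cont=17.1687 → 17.1687 [wait]  node(3,2) S=129.5287 payoff=0.0000 vs cont=3.1016 → 3.1016 [wait]  node(3,3) S=189.7796 payoff=0.0000 vs cont=0.0000 → 0.0000 [wait]  ⇒ S*(3)=60.3392
t_2: node(2,0) S=73.0367 payoff=29.4733 vs cont=28.4647 → 29.4733 [stop]  node(2,1) S=107.0100 payoff=0.0000 vs cont=9.6209 → 9.6209 [wait]  node(2,2) S=156.7862 payoff=0.0000 vs cont=1.4545 → 1.4545 [wait]  ⇒ S*(2)=73.0367
t_1: node(1,0) S=88.4062 payoff=14.1038 vs cont=18.6904 → 18.6904 [wait]  node(1,1) S=129.5287 payoff=0.0000 vs cont=5.2478 → 5.2478 [wait]  ⇒ S*(1)=-
t_0: node(0,0) S=107.0100 payoff=0.0000 vs cont=11.4207 → 11.4207 [wait]  ⇒ S*(0)=-

price = 11.4207
boundary = - - 73.0367 60.3392 73.0367 88.4062
tree:
11.4207
18.6904 5.2478
29.4733 9.6209 1.4545
42.1708 17.1687 3.1016 0.0000
52.6609 29.4733 6.6140 0.0000 0.0000
61.3272 42.1708 14.1038 0.0000 0.0000 0.0000
68.4869 52.6609 29.4733 0.0000 0.0000 0.0000 0.0000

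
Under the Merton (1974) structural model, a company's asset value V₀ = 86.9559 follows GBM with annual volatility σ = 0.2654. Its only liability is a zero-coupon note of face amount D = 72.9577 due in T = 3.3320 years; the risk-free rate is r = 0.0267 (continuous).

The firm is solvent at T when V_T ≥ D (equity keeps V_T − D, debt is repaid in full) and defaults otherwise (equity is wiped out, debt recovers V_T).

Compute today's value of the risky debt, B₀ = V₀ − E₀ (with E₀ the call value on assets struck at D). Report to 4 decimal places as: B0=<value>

B0=60.0600

Work the structural quantities from V₀ = 86.9559 against face 72.9577:
d₁ = [ln(V₀/D) + (r + σ²/2)T] / (σ√T)
   = [ln(86.9559/72.9577) + (0.0267 + 0.5·0.2654²)·3.3320] / (0.2654·√3.3320)
   = [0.175521 + 0.206313] / 0.484455 = 0.788172
d₂ = d₁ − σ√T = 0.788172 − 0.484455 = 0.303717
N(d₁) = 0.784702,  N(d₂) = 0.619328,  e^(−rT) = 0.914878
E₀ = V₀·N(d₁) − D·e^(−rT)·N(d₂)
   = 86.9559·0.784702 − 72.9577·0.914878·0.619328 = 26.895910
B₀ = V₀ − E₀ = 86.9559 − 26.895910 = 60.059990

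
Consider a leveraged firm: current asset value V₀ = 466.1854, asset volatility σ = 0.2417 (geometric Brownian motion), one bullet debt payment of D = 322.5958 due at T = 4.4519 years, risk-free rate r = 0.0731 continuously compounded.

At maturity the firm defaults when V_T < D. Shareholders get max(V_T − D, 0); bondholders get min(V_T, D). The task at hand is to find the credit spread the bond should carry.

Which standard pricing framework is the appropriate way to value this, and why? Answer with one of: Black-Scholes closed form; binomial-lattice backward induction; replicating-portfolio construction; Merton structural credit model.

Key observation: the asked-for credit quantity lives on the firm's capital structure — asset value, asset volatility, debt face 322.5958 — which is the structural model's domain.

framework: Merton structural credit model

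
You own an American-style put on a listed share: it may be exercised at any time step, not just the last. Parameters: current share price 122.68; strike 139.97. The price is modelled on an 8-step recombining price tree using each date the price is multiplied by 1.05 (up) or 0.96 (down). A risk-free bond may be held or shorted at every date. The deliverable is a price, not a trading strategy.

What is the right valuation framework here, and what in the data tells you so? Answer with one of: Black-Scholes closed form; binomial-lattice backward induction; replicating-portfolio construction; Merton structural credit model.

framework: binomial-lattice backward induction

Key observation: the put (strike 139.97 on spot 122.68) is American-style on a 8-step discrete price model, so the early-exercise decision at every node requires stepwise backward valuation — a closed form cannot price the exercise right.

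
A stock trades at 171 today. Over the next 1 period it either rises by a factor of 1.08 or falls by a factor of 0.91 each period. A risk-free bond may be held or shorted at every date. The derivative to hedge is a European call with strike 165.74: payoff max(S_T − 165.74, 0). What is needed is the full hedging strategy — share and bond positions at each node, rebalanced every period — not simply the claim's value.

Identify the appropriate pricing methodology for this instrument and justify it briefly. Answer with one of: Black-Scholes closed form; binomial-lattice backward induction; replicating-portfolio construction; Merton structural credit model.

Key observation: the task asks for the hedge itself — share and bond holdings at every node of the 1-period tree on spot 171 with factors 1.08/0.91 — which is exactly what the replicating-portfolio construction produces.

framework: replicating-portfolio construction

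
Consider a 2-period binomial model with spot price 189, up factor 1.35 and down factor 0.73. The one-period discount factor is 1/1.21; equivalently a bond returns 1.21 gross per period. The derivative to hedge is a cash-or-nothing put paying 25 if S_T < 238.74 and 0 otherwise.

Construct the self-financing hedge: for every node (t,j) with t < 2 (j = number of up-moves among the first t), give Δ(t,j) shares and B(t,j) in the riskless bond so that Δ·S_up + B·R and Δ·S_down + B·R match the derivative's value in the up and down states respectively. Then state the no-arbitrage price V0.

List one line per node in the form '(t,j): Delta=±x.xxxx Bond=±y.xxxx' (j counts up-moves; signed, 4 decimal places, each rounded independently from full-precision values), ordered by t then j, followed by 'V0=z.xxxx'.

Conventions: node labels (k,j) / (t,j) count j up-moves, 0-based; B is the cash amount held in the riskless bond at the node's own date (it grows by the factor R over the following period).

Risk-neutral probability p* = (R−d)/(u−d) = (1.21−0.73)/(1.35−0.73) = 0.7742.
Expiry values: V(2,0)=25.0000, V(2,1)=25.0000, V(2,2)=0.0000
(1,0): S=137.9700. Δ = (V_up−V_dn)/(S_up−S_dn) = (25.0000−25.0000)/(186.2595−100.7181) = 0.0000. V = [p*·25.0000 + (1−p*)·25.0000]/1.21 = 20.6612. B = V − Δ·S = 20.6612.
(1,1): S=255.1500. Δ = (V_up−V_dn)/(S_up−S_dn) = (0.0000−25.0000)/(344.4525−186.2595) = -0.1580. V = [p*·0.0000 + (1−p*)·25.0000]/1.21 = 4.6654. B = V − Δ·S = 44.9880.
(0,0): S=189.0000. Δ = (V_up−V_dn)/(S_up−S_dn) = (4.6654−20.6612)/(255.1500−137.9700) = -0.1365. V = [p*·4.6654 + (1−p*)·20.6612]/1.21 = 6.8408. B = V − Δ·S = 32.6404.
Sanity check at the root: Δ(0,0)·S0 + B(0,0) reproduces V0 = 6.8408.

(0,0): Delta=-0.1365 Bond=32.6404
(1,0): Delta=0.0000 Bond=20.6612
(1,1): Delta=-0.1580 Bond=44.9880
V0=6.8408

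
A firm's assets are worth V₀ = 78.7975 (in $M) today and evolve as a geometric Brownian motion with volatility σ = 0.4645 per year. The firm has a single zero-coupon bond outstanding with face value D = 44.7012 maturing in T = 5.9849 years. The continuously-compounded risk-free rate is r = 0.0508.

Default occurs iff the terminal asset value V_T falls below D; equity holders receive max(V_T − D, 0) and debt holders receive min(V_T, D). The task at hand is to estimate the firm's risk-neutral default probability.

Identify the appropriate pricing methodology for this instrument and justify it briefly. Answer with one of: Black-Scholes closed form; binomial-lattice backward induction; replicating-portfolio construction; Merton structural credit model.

framework: Merton structural credit model

Key observation: assets follow a GBM and default happens iff V_T < 44.7012; valuing claims on that split (equity as a call, risky debt as the residual) is the structural model's definition.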